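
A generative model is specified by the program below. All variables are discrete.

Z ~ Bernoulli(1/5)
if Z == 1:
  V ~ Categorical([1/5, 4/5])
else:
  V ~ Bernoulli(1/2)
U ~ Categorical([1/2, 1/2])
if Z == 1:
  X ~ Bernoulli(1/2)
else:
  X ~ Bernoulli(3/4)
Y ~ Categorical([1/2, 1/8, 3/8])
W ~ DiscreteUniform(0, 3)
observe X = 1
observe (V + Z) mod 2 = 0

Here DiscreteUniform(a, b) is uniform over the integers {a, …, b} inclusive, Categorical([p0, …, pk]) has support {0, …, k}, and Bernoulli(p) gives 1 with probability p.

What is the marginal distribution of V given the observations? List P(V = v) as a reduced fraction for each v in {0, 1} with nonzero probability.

Enumerate traces; 48 have nonzero weight after conditioning:
  (Z=0, V=0, U=0, X=1, Y=0, W=0) weight 3/160
  (Z=0, V=0, U=0, X=1, Y=0, W=1) weight 3/160
  (Z=0, V=0, U=0, X=1, Y=0, W=2) weight 3/160
  (Z=0, V=0, U=0, X=1, Y=0, W=3) weight 3/160
  (Z=0, V=0, U=0, X=1, Y=1, W=0) weight 3/640
  (Z=0, V=0, U=0, X=1, Y=1, W=1) weight 3/640
  (Z=0, V=0, U=0, X=1, Y=1, W=2) weight 3/640
  (Z=0, V=0, U=0, X=1, Y=1, W=3) weight 3/640
  (Z=1, V=1, U=0, X=1, Y=0, W=0) weight 1/200
  … 39 more
Group by V:
  weight(V=0) = 3/10
  weight(V=1) = 2/25
Total weight = 3/10 + 2/25 = 19/50
P(V=0 | obs) = 3/10 / 19/50 = 15/19
P(V=1 | obs) = 2/25 / 19/50 = 4/19

P(V=0) = 15/19, P(V=1) = 4/19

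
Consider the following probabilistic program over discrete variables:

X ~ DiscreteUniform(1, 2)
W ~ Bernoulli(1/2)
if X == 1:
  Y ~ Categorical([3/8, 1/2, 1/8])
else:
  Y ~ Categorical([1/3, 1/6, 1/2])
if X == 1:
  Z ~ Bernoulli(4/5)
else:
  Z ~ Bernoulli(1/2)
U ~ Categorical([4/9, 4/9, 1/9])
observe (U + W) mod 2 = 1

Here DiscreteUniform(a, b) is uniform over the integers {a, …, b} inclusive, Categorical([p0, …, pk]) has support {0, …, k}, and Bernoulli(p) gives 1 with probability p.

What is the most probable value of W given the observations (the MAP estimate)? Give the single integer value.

argmax_v P(W = v | obs) = 1

Enumerate traces; 36 have nonzero weight after conditioning:
  (X=1, W=0, Y=0, Z=0, U=1) weight 1/120
  (X=1, W=0, Y=0, Z=1, U=1) weight 1/30
  (X=1, W=0, Y=1, Z=0, U=1) weight 1/90
  (X=1, W=0, Y=1, Z=1, U=1) weight 2/45
  (X=1, W=0, Y=2, Z=0, U=1) weight 1/360
  (X=1, W=0, Y=2, Z=1, U=1) weight 1/90
  (X=1, W=1, Y=0, Z=0, U=0) weight 1/120
  (X=1, W=1, Y=0, Z=0, U=2) weight 1/480
  … 28 more
Group by W:
  weight(W=0) = 2/9
  weight(W=1) = 5/18
Total weight = 2/9 + 5/18 = 1/2
P(W=0 | obs) = 2/9 / 1/2 = 4/9
P(W=1 | obs) = 5/18 / 1/2 = 5/9
argmax = 1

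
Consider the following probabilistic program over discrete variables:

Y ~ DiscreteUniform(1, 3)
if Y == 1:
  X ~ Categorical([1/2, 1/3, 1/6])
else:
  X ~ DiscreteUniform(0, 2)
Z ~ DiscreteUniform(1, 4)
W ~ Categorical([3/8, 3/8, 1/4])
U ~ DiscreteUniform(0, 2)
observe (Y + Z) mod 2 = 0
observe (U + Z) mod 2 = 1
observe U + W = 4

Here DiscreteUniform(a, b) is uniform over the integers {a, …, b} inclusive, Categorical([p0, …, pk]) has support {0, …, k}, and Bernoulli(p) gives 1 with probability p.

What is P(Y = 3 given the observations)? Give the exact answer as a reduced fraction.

Enumerate traces; 12 have nonzero weight after conditioning:
  (Y=1, X=0, Z=1, W=2, U=2) weight 1/288
  (Y=1, X=0, Z=3, W=2, U=2) weight 1/288
  (Y=1, X=1, Z=1, W=2, U=2) weight 1/432
  (Y=1, X=1, Z=3, W=2, U=2) weight 1/432
  (Y=1, X=2, Z=1, W=2, U=2) weight 1/864
  (Y=1, X=2, Z=3, W=2, U=2) weight 1/864
  (Y=3, X=0, Z=1, W=2, U=2) weight 1/432
  (Y=3, X=0, Z=3, W=2, U=2) weight 1/432
  … 4 more
Group by Y:
  weight(Y=1) = 1/72
  weight(Y=3) = 1/72
Total weight = 1/72 + 1/72 = 1/36
P(Y=1 | obs) = 1/72 / 1/36 = 1/2
P(Y=3 | obs) = 1/72 / 1/36 = 1/2

P(Y = 3 | obs) = 1/2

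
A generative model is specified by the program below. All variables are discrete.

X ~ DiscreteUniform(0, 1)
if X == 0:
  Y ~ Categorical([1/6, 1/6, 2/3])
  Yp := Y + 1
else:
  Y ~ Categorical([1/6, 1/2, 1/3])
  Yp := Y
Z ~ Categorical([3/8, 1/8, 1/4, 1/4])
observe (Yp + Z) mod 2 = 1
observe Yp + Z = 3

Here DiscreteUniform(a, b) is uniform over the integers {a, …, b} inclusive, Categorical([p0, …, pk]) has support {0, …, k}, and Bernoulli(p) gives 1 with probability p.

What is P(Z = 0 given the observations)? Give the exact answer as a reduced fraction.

P(Z = 0 | obs) = 12/25

Enumerate traces; 6 have nonzero weight after conditioning:
  (X=0, Y=0, Z=2) weight 1/48
  (X=0, Y=1, Z=1) weight 1/96
  (X=0, Y=2, Z=0) weight 1/8
  (X=1, Y=0, Z=3) weight 1/48
  (X=1, Y=1, Z=2) weight 1/16
  (X=1, Y=2, Z=1) weight 1/48
Group by Z:
  weight(Z=0) = 1/8
  weight(Z=1) = 1/32
  weight(Z=2) = 1/12
  weight(Z=3) = 1/48
Total weight = 1/8 + 1/32 + 1/12 + 1/48 = 25/96
P(Z=0 | obs) = 1/8 / 25/96 = 12/25
P(Z=1 | obs) = 1/32 / 25/96 = 3/25
P(Z=2 | obs) = 1/12 / 25/96 = 8/25
P(Z=3 | obs) = 1/48 / 25/96 = 2/25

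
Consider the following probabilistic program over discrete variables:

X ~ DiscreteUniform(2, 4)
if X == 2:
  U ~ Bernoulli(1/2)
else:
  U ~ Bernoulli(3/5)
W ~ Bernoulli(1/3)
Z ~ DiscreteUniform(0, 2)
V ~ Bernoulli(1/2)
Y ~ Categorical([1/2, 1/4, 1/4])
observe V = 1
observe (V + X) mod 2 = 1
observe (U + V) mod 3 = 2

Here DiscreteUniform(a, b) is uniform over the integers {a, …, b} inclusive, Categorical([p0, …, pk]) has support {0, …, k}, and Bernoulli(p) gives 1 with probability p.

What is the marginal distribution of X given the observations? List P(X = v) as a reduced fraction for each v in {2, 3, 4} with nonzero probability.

P(X=2) = 5/11, P(X=4) = 6/11

Enumerate traces; 36 have nonzero weight after conditioning:
  (X=2, U=1, W=0, Z=0, V=1, Y=0) weight 1/108
  (X=2, U=1, W=0, Z=0, V=1, Y=1) weight 1/216
  (X=2, U=1, W=0, Z=0, V=1, Y=2) weight 1/216
  (X=2, U=1, W=0, Z=1, V=1, Y=0) weight 1/108
  (X=2, U=1, W=0, Z=1, V=1, Y=1) weight 1/216
  (X=2, U=1, W=0, Z=1, V=1, Y=2) weight 1/216
  (X=2, U=1, W=0, Z=2, V=1, Y=0) weight 1/108
  (X=2, U=1, W=0, Z=2, V=1, Y=1) weight 1/216
  (X=4, U=1, W=0, Z=0, V=1, Y=0) weight 1/90
  … 27 more
Group by X:
  weight(X=2) = 1/12
  weight(X=4) = 1/10
Total weight = 1/12 + 1/10 = 11/60
P(X=2 | obs) = 1/12 / 11/60 = 5/11
P(X=4 | obs) = 1/10 / 11/60 = 6/11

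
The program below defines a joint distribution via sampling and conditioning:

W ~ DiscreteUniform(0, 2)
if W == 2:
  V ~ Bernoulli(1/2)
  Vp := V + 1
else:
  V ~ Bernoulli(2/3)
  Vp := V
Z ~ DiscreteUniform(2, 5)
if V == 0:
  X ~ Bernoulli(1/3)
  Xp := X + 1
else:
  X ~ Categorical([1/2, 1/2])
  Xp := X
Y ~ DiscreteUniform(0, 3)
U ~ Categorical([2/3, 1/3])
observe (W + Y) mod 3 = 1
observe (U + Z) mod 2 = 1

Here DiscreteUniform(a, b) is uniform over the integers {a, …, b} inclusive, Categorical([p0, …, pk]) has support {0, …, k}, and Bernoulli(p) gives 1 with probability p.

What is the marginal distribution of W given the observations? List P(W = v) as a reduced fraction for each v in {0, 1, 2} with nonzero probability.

Enumerate traces; 64 have nonzero weight after conditioning:
  (W=0, V=0, Z=2, X=0, Y=1, U=1) weight 1/648
  (W=0, V=0, Z=2, X=1, Y=1, U=1) weight 1/1296
  (W=0, V=0, Z=3, X=0, Y=1, U=0) weight 1/324
  (W=0, V=0, Z=3, X=1, Y=1, U=0) weight 1/648
  (W=0, V=0, Z=4, X=0, Y=1, U=1) weight 1/648
  (W=0, V=0, Z=4, X=1, Y=1, U=1) weight 1/1296
  (W=0, V=0, Z=5, X=0, Y=1, U=0) weight 1/324
  (W=0, V=0, Z=5, X=1, Y=1, U=0) weight 1/648
  (W=1, V=0, Z=2, X=0, Y=0, U=1) weight 1/648
  (W=2, V=0, Z=2, X=0, Y=2, U=1) weight 1/432
  … 54 more
Group by W:
  weight(W=0) = 1/24
  weight(W=1) = 1/12
  weight(W=2) = 1/24
Total weight = 1/24 + 1/12 + 1/24 = 1/6
P(W=0 | obs) = 1/24 / 1/6 = 1/4
P(W=1 | obs) = 1/12 / 1/6 = 1/2
P(W=2 | obs) = 1/24 / 1/6 = 1/4

P(W=0) = 1/4, P(W=1) = 1/2, P(W=2) = 1/4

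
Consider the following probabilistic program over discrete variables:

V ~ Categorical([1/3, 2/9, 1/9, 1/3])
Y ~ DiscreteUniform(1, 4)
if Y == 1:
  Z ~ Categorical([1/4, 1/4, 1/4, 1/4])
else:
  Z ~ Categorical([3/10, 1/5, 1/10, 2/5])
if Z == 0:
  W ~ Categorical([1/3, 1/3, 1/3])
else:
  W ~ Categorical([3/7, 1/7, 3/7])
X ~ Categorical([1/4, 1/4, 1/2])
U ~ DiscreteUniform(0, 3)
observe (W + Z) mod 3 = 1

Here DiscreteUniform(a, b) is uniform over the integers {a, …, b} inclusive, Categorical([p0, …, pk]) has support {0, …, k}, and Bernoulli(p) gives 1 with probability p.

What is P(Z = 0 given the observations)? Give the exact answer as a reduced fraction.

Enumerate traces; 768 have nonzero weight after conditioning:
  (V=0, Y=1, Z=0, W=1, X=0, U=0) weight 1/2304
  (V=0, Y=1, Z=0, W=1, X=0, U=1) weight 1/2304
  (V=0, Y=1, Z=0, W=1, X=0, U=2) weight 1/2304
  (V=0, Y=1, Z=0, W=1, X=0, U=3) weight 1/2304
  (V=0, Y=1, Z=0, W=1, X=1, U=0) weight 1/2304
  (V=0, Y=1, Z=0, W=1, X=1, U=1) weight 1/2304
  (V=0, Y=1, Z=0, W=1, X=1, U=2) weight 1/2304
  (V=0, Y=1, Z=0, W=1, X=1, U=3) weight 1/2304
  (V=0, Y=1, Z=1, W=0, X=0, U=0) weight 1/1792
  (V=0, Y=1, Z=2, W=2, X=0, U=0) weight 1/1792
  … 758 more
Group by Z:
  weight(Z=0) = 23/240
  weight(Z=1) = 51/560
  weight(Z=2) = 33/560
  weight(Z=3) = 29/560
Total weight = 23/240 + 51/560 + 33/560 + 29/560 = 25/84
P(Z=0 | obs) = 23/240 / 25/84 = 161/500
P(Z=1 | obs) = 51/560 / 25/84 = 153/500
P(Z=2 | obs) = 33/560 / 25/84 = 99/500
P(Z=3 | obs) = 29/560 / 25/84 = 87/500

P(Z = 0 | obs) = 161/500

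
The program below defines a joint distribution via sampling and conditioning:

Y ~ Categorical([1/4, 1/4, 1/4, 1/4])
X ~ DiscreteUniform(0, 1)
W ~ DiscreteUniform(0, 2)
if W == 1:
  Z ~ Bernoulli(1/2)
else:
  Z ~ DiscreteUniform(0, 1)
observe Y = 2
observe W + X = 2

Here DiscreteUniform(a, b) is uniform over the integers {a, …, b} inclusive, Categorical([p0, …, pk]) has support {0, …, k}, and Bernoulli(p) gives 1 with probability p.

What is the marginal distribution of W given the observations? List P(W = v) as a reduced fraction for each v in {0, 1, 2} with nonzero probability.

P(W=1) = 1/2, P(W=2) = 1/2

Enumerate traces; 4 have nonzero weight after conditioning:
  (Y=2, X=0, W=2, Z=0) weight 1/48
  (Y=2, X=0, W=2, Z=1) weight 1/48
  (Y=2, X=1, W=1, Z=0) weight 1/48
  (Y=2, X=1, W=1, Z=1) weight 1/48
Group by W:
  weight(W=1) = 1/24
  weight(W=2) = 1/24
Total weight = 1/24 + 1/24 = 1/12
P(W=1 | obs) = 1/24 / 1/12 = 1/2
P(W=2 | obs) = 1/24 / 1/12 = 1/2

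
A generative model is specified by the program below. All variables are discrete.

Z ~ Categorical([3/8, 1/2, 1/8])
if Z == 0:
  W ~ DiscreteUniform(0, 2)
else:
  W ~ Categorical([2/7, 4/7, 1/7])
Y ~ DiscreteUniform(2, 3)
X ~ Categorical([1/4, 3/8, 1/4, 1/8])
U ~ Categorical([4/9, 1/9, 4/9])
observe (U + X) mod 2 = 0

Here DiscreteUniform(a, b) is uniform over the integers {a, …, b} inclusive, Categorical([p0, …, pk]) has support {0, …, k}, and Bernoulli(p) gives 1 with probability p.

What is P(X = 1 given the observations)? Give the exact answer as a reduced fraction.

Enumerate traces; 108 have nonzero weight after conditioning:
  (Z=0, W=0, Y=2, X=0, U=0) weight 1/144
  (Z=0, W=0, Y=2, X=0, U=2) weight 1/144
  (Z=0, W=0, Y=2, X=1, U=1) weight 1/384
  (Z=0, W=0, Y=2, X=2, U=0) weight 1/144
  (Z=0, W=0, Y=2, X=2, U=2) weight 1/144
  (Z=0, W=0, Y=2, X=3, U=1) weight 1/1152
  (Z=0, W=0, Y=3, X=0, U=0) weight 1/144
  (Z=0, W=0, Y=3, X=0, U=2) weight 1/144
  … 100 more
Group by X:
  weight(X=0) = 2/9
  weight(X=1) = 1/24
  weight(X=2) = 2/9
  weight(X=3) = 1/72
Total weight = 2/9 + 1/24 + 2/9 + 1/72 = 1/2
P(X=0 | obs) = 2/9 / 1/2 = 4/9
P(X=1 | obs) = 1/24 / 1/2 = 1/12
P(X=2 | obs) = 2/9 / 1/2 = 4/9
P(X=3 | obs) = 1/72 / 1/2 = 1/36

P(X = 1 | obs) = 1/12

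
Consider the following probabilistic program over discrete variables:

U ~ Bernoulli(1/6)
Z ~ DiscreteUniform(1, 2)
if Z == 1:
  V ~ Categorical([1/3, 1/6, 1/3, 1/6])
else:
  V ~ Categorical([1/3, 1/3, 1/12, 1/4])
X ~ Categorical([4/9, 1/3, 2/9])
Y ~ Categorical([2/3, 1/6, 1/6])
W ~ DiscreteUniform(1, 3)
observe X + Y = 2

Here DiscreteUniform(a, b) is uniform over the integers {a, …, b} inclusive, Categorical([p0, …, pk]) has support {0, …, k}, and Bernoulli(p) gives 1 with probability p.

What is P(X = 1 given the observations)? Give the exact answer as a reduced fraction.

P(X = 1 | obs) = 1/5

Enumerate traces; 144 have nonzero weight after conditioning:
  (U=0, Z=1, V=0, X=0, Y=2, W=1) weight 5/1458
  (U=0, Z=1, V=0, X=0, Y=2, W=2) weight 5/1458
  (U=0, Z=1, V=0, X=0, Y=2, W=3) weight 5/1458
  (U=0, Z=1, V=0, X=1, Y=1, W=1) weight 5/1944
  (U=0, Z=1, V=0, X=1, Y=1, W=2) weight 5/1944
  (U=0, Z=1, V=0, X=1, Y=1, W=3) weight 5/1944
  (U=0, Z=1, V=0, X=2, Y=0, W=1) weight 5/729
  (U=0, Z=1, V=0, X=2, Y=0, W=2) weight 5/729
  … 136 more
Group by X:
  weight(X=0) = 2/27
  weight(X=1) = 1/18
  weight(X=2) = 4/27
Total weight = 2/27 + 1/18 + 4/27 = 5/18
P(X=0 | obs) = 2/27 / 5/18 = 4/15
P(X=1 | obs) = 1/18 / 5/18 = 1/5
P(X=2 | obs) = 4/27 / 5/18 = 8/15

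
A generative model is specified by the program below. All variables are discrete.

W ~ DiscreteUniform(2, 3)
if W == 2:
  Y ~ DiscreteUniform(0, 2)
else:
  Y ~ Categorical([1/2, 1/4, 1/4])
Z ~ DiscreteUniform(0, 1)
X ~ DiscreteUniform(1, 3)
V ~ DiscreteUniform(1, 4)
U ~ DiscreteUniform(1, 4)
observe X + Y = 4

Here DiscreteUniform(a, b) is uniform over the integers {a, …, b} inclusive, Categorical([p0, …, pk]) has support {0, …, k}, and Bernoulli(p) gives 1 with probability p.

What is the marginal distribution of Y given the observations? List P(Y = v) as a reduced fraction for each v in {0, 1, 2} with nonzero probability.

P(Y=1) = 1/2, P(Y=2) = 1/2

Enumerate traces; 128 have nonzero weight after conditioning:
  (W=2, Y=1, Z=0, X=3, V=1, U=1) weight 1/576
  (W=2, Y=1, Z=0, X=3, V=1, U=2) weight 1/576
  (W=2, Y=1, Z=0, X=3, V=1, U=3) weight 1/576
  (W=2, Y=1, Z=0, X=3, V=1, U=4) weight 1/576
  (W=2, Y=1, Z=0, X=3, V=2, U=1) weight 1/576
  (W=2, Y=1, Z=0, X=3, V=2, U=2) weight 1/576
  (W=2, Y=1, Z=0, X=3, V=2, U=3) weight 1/576
  (W=2, Y=1, Z=0, X=3, V=2, U=4) weight 1/576
  (W=2, Y=2, Z=0, X=2, V=1, U=1) weight 1/576
  … 119 more
Group by Y:
  weight(Y=1) = 7/72
  weight(Y=2) = 7/72
Total weight = 7/72 + 7/72 = 7/36
P(Y=1 | obs) = 7/72 / 7/36 = 1/2
P(Y=2 | obs) = 7/72 / 7/36 = 1/2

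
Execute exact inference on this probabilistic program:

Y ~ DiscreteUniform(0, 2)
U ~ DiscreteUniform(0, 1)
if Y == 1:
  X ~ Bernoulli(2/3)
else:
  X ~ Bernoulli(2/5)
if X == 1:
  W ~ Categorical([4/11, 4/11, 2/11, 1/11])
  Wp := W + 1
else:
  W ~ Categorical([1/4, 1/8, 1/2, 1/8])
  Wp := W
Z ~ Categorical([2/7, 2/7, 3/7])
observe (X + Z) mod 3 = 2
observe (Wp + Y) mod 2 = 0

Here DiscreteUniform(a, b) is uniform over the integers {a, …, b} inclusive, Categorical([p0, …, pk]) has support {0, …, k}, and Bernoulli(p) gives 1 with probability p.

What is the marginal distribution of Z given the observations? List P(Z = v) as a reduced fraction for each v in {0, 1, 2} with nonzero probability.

Enumerate traces; 24 have nonzero weight after conditioning:
  (Y=0, U=0, X=0, W=0, Z=2) weight 3/280
  (Y=0, U=0, X=0, W=2, Z=2) weight 3/140
  (Y=0, U=0, X=1, W=1, Z=1) weight 8/1155
  (Y=0, U=0, X=1, W=3, Z=1) weight 2/1155
  (Y=0, U=1, X=0, W=0, Z=2) weight 3/280
  (Y=0, U=1, X=0, W=2, Z=2) weight 3/140
  (Y=0, U=1, X=1, W=1, Z=1) weight 8/1155
  (Y=0, U=1, X=1, W=3, Z=1) weight 2/1155
  … 16 more
Group by Z:
  weight(Z=1) = 16/231
  weight(Z=2) = 59/420
Total weight = 16/231 + 59/420 = 323/1540
P(Z=1 | obs) = 16/231 / 323/1540 = 320/969
P(Z=2 | obs) = 59/420 / 323/1540 = 649/969

P(Z=1) = 320/969, P(Z=2) = 649/969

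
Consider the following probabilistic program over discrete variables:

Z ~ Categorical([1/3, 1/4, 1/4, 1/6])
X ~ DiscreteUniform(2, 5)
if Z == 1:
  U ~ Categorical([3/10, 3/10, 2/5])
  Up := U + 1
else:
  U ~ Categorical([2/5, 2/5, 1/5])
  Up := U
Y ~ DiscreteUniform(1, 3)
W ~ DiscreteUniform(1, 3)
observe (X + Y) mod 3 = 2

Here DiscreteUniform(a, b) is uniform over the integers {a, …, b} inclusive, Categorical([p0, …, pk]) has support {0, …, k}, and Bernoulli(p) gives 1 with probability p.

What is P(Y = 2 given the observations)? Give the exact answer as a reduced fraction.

P(Y = 2 | obs) = 1/4

Enumerate traces; 144 have nonzero weight after conditioning:
  (Z=0, X=2, U=0, Y=3, W=1) weight 1/270
  (Z=0, X=2, U=0, Y=3, W=2) weight 1/270
  (Z=0, X=2, U=0, Y=3, W=3) weight 1/270
  (Z=0, X=2, U=1, Y=3, W=1) weight 1/270
  (Z=0, X=2, U=1, Y=3, W=2) weight 1/270
  (Z=0, X=2, U=1, Y=3, W=3) weight 1/270
  (Z=0, X=2, U=2, Y=3, W=1) weight 1/540
  (Z=0, X=2, U=2, Y=3, W=2) weight 1/540
  (Z=0, X=3, U=0, Y=2, W=1) weight 1/270
  (Z=0, X=4, U=0, Y=1, W=1) weight 1/270
  … 134 more
Group by Y:
  weight(Y=1) = 1/12
  weight(Y=2) = 1/12
  weight(Y=3) = 1/6
Total weight = 1/12 + 1/12 + 1/6 = 1/3
P(Y=1 | obs) = 1/12 / 1/3 = 1/4
P(Y=2 | obs) = 1/12 / 1/3 = 1/4
P(Y=3 | obs) = 1/6 / 1/3 = 1/2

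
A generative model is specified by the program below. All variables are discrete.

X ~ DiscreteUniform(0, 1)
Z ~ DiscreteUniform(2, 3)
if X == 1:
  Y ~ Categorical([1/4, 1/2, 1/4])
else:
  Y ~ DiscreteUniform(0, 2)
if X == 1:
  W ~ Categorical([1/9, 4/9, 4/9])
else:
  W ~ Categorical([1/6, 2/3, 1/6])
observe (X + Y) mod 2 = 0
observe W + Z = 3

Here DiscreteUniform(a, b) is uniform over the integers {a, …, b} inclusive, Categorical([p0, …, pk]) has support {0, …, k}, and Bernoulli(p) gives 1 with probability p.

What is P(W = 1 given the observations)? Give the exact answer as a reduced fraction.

P(W = 1 | obs) = 4/5

Enumerate traces; 6 have nonzero weight after conditioning:
  (X=0, Z=2, Y=0, W=1) weight 1/18
  (X=0, Z=2, Y=2, W=1) weight 1/18
  (X=0, Z=3, Y=0, W=0) weight 1/72
  (X=0, Z=3, Y=2, W=0) weight 1/72
  (X=1, Z=2, Y=1, W=1) weight 1/18
  (X=1, Z=3, Y=1, W=0) weight 1/72
Group by W:
  weight(W=0) = 1/24
  weight(W=1) = 1/6
Total weight = 1/24 + 1/6 = 5/24
P(W=0 | obs) = 1/24 / 5/24 = 1/5
P(W=1 | obs) = 1/6 / 5/24 = 4/5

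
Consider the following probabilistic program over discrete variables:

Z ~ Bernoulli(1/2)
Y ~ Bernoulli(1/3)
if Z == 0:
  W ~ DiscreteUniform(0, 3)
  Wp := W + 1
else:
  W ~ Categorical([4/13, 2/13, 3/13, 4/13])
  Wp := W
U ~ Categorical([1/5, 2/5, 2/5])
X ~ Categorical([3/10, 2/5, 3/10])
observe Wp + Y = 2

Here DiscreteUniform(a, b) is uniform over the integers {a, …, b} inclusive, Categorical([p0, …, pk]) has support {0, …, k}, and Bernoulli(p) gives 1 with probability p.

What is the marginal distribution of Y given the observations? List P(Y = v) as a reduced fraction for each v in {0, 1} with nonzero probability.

Enumerate traces; 36 have nonzero weight after conditioning:
  (Z=0, Y=0, W=1, U=0, X=0) weight 1/200
  (Z=0, Y=0, W=1, U=0, X=1) weight 1/150
  (Z=0, Y=0, W=1, U=0, X=2) weight 1/200
  (Z=0, Y=0, W=1, U=1, X=0) weight 1/100
  (Z=0, Y=0, W=1, U=1, X=1) weight 1/75
  (Z=0, Y=0, W=1, U=1, X=2) weight 1/100
  (Z=0, Y=0, W=1, U=2, X=0) weight 1/100
  (Z=0, Y=0, W=1, U=2, X=1) weight 1/75
  (Z=0, Y=1, W=0, U=0, X=0) weight 1/400
  … 27 more
Group by Y:
  weight(Y=0) = 25/156
  weight(Y=1) = 7/104
Total weight = 25/156 + 7/104 = 71/312
P(Y=0 | obs) = 25/156 / 71/312 = 50/71
P(Y=1 | obs) = 7/104 / 71/312 = 21/71

P(Y=0) = 50/71, P(Y=1) = 21/71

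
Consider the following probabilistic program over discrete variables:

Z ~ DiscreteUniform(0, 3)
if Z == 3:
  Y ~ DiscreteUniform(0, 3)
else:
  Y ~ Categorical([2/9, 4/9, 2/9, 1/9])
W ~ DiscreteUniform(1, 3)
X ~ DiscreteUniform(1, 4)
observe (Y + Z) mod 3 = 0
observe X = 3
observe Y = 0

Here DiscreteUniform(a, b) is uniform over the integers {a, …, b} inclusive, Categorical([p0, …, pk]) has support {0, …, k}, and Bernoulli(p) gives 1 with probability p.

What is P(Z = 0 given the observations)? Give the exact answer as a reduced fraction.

P(Z = 0 | obs) = 8/17

Enumerate traces; 6 have nonzero weight after conditioning:
  (Z=0, Y=0, W=1, X=3) weight 1/216
  (Z=0, Y=0, W=2, X=3) weight 1/216
  (Z=0, Y=0, W=3, X=3) weight 1/216
  (Z=3, Y=0, W=1, X=3) weight 1/192
  (Z=3, Y=0, W=2, X=3) weight 1/192
  (Z=3, Y=0, W=3, X=3) weight 1/192
Group by Z:
  weight(Z=0) = 1/72
  weight(Z=3) = 1/64
Total weight = 1/72 + 1/64 = 17/576
P(Z=0 | obs) = 1/72 / 17/576 = 8/17
P(Z=3 | obs) = 1/64 / 17/576 = 9/17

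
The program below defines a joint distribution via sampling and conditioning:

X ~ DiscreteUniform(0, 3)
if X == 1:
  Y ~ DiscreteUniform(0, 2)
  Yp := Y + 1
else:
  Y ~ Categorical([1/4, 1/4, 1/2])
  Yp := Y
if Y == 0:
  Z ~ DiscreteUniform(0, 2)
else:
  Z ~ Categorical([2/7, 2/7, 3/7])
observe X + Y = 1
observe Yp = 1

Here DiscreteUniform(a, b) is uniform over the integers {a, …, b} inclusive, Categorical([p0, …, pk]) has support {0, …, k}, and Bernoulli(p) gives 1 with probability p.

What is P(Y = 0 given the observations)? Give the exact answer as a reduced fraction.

Enumerate traces; 6 have nonzero weight after conditioning:
  (X=0, Y=1, Z=0) weight 1/56
  (X=0, Y=1, Z=1) weight 1/56
  (X=0, Y=1, Z=2) weight 3/112
  (X=1, Y=0, Z=0) weight 1/36
  (X=1, Y=0, Z=1) weight 1/36
  (X=1, Y=0, Z=2) weight 1/36
Group by Y:
  weight(Y=0) = 1/12
  weight(Y=1) = 1/16
Total weight = 1/12 + 1/16 = 7/48
P(Y=0 | obs) = 1/12 / 7/48 = 4/7
P(Y=1 | obs) = 1/16 / 7/48 = 3/7

P(Y = 0 | obs) = 4/7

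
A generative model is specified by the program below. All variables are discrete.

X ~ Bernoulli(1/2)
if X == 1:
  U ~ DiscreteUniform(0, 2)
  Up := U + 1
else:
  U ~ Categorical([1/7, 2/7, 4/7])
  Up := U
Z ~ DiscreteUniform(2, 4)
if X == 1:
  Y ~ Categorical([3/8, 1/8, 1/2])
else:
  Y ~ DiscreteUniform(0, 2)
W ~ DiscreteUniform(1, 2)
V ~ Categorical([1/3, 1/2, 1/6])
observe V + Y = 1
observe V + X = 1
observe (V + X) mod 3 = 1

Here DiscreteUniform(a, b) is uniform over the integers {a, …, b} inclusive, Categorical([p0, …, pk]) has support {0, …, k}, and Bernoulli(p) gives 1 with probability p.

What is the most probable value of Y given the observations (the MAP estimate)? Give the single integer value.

argmax_v P(Y = v | obs) = 0

Enumerate traces; 36 have nonzero weight after conditioning:
  (X=0, U=0, Z=2, Y=0, W=1, V=1) weight 1/504
  (X=0, U=0, Z=2, Y=0, W=2, V=1) weight 1/504
  (X=0, U=0, Z=3, Y=0, W=1, V=1) weight 1/504
  (X=0, U=0, Z=3, Y=0, W=2, V=1) weight 1/504
  (X=0, U=0, Z=4, Y=0, W=1, V=1) weight 1/504
  (X=0, U=0, Z=4, Y=0, W=2, V=1) weight 1/504
  (X=0, U=1, Z=2, Y=0, W=1, V=1) weight 1/252
  (X=0, U=1, Z=2, Y=0, W=2, V=1) weight 1/252
  (X=1, U=0, Z=2, Y=1, W=1, V=0) weight 1/864
  … 27 more
Group by Y:
  weight(Y=0) = 1/12
  weight(Y=1) = 1/48
Total weight = 1/12 + 1/48 = 5/48
P(Y=0 | obs) = 1/12 / 5/48 = 4/5
P(Y=1 | obs) = 1/48 / 5/48 = 1/5
argmax = 0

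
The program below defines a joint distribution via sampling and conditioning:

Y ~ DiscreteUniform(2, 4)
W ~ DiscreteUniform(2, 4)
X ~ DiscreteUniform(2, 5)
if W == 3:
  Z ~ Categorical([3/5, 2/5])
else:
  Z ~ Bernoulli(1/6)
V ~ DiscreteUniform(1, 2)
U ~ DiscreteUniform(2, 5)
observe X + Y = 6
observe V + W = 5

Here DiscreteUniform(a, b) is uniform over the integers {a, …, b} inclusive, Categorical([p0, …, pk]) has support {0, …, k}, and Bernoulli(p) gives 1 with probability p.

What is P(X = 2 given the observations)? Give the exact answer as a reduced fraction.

Enumerate traces; 48 have nonzero weight after conditioning:
  (Y=2, W=3, X=4, Z=0, V=2, U=2) weight 1/480
  (Y=2, W=3, X=4, Z=0, V=2, U=3) weight 1/480
  (Y=2, W=3, X=4, Z=0, V=2, U=4) weight 1/480
  (Y=2, W=3, X=4, Z=0, V=2, U=5) weight 1/480
  (Y=2, W=3, X=4, Z=1, V=2, U=2) weight 1/720
  (Y=2, W=3, X=4, Z=1, V=2, U=3) weight 1/720
  (Y=2, W=3, X=4, Z=1, V=2, U=4) weight 1/720
  (Y=2, W=3, X=4, Z=1, V=2, U=5) weight 1/720
  (Y=3, W=3, X=3, Z=0, V=2, U=2) weight 1/480
  (Y=4, W=3, X=2, Z=0, V=2, U=2) weight 1/480
  … 38 more
Group by X:
  weight(X=2) = 1/36
  weight(X=3) = 1/36
  weight(X=4) = 1/36
Total weight = 1/36 + 1/36 + 1/36 = 1/12
P(X=2 | obs) = 1/36 / 1/12 = 1/3
P(X=3 | obs) = 1/36 / 1/12 = 1/3
P(X=4 | obs) = 1/36 / 1/12 = 1/3

P(X = 2 | obs) = 1/3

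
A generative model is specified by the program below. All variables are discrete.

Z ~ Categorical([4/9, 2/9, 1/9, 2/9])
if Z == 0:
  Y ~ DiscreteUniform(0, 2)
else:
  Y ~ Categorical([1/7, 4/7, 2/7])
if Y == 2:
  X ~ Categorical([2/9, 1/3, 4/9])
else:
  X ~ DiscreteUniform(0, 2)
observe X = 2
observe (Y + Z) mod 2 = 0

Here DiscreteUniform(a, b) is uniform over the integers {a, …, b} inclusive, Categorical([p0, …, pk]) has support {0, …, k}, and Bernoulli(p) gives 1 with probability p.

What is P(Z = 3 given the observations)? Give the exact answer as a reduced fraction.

P(Z = 3 | obs) = 72/373

Enumerate traces; 6 have nonzero weight after conditioning:
  (Z=0, Y=0, X=2) weight 4/81
  (Z=0, Y=2, X=2) weight 16/243
  (Z=1, Y=1, X=2) weight 8/189
  (Z=2, Y=0, X=2) weight 1/189
  (Z=2, Y=2, X=2) weight 8/567
  (Z=3, Y=1, X=2) weight 8/189
Group by Z:
  weight(Z=0) = 28/243
  weight(Z=1) = 8/189
  weight(Z=2) = 11/567
  weight(Z=3) = 8/189
Total weight = 28/243 + 8/189 + 11/567 + 8/189 = 373/1701
P(Z=0 | obs) = 28/243 / 373/1701 = 196/373
P(Z=1 | obs) = 8/189 / 373/1701 = 72/373
P(Z=2 | obs) = 11/567 / 373/1701 = 33/373
P(Z=3 | obs) = 8/189 / 373/1701 = 72/373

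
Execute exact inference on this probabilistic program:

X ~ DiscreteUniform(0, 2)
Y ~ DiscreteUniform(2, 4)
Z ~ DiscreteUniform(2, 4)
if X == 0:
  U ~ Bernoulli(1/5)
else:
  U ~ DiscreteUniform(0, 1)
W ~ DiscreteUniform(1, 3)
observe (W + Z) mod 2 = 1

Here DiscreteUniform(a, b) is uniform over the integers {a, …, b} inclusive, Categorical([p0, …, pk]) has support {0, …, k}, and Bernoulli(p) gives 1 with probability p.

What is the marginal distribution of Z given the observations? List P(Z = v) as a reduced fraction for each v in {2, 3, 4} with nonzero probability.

P(Z=2) = 2/5, P(Z=3) = 1/5, P(Z=4) = 2/5

Enumerate traces; 90 have nonzero weight after conditioning:
  (X=0, Y=2, Z=2, U=0, W=1) weight 4/405
  (X=0, Y=2, Z=2, U=0, W=3) weight 4/405
  (X=0, Y=2, Z=2, U=1, W=1) weight 1/405
  (X=0, Y=2, Z=2, U=1, W=3) weight 1/405
  (X=0, Y=2, Z=3, U=0, W=2) weight 4/405
  (X=0, Y=2, Z=3, U=1, W=2) weight 1/405
  (X=0, Y=2, Z=4, U=0, W=1) weight 4/405
  (X=0, Y=2, Z=4, U=0, W=3) weight 4/405
  … 82 more
Group by Z:
  weight(Z=2) = 2/9
  weight(Z=3) = 1/9
  weight(Z=4) = 2/9
Total weight = 2/9 + 1/9 + 2/9 = 5/9
P(Z=2 | obs) = 2/9 / 5/9 = 2/5
P(Z=3 | obs) = 1/9 / 5/9 = 1/5
P(Z=4 | obs) = 2/9 / 5/9 = 2/5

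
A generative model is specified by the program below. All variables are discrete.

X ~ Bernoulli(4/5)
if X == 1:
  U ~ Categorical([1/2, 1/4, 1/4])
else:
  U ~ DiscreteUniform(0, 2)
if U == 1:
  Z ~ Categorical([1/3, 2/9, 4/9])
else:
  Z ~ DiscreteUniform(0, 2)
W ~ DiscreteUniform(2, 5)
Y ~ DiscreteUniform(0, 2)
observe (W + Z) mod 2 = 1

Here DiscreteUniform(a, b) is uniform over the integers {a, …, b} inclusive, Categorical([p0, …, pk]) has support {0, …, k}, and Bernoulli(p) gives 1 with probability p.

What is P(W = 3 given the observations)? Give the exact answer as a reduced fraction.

P(W = 3 | obs) = 47/135

Enumerate traces; 108 have nonzero weight after conditioning:
  (X=0, U=0, Z=0, W=3, Y=0) weight 1/540
  (X=0, U=0, Z=0, W=3, Y=1) weight 1/540
  (X=0, U=0, Z=0, W=3, Y=2) weight 1/540
  (X=0, U=0, Z=0, W=5, Y=0) weight 1/540
  (X=0, U=0, Z=0, W=5, Y=1) weight 1/540
  (X=0, U=0, Z=0, W=5, Y=2) weight 1/540
  (X=0, U=0, Z=1, W=2, Y=0) weight 1/540
  (X=0, U=0, Z=1, W=2, Y=1) weight 1/540
  (X=0, U=0, Z=1, W=4, Y=0) weight 1/540
  … 99 more
Group by W:
  weight(W=2) = 41/540
  weight(W=3) = 47/270
  weight(W=4) = 41/540
  weight(W=5) = 47/270
Total weight = 41/540 + 47/270 + 41/540 + 47/270 = 1/2
P(W=2 | obs) = 41/540 / 1/2 = 41/270
P(W=3 | obs) = 47/270 / 1/2 = 47/135
P(W=4 | obs) = 41/540 / 1/2 = 41/270
P(W=5 | obs) = 47/270 / 1/2 = 47/135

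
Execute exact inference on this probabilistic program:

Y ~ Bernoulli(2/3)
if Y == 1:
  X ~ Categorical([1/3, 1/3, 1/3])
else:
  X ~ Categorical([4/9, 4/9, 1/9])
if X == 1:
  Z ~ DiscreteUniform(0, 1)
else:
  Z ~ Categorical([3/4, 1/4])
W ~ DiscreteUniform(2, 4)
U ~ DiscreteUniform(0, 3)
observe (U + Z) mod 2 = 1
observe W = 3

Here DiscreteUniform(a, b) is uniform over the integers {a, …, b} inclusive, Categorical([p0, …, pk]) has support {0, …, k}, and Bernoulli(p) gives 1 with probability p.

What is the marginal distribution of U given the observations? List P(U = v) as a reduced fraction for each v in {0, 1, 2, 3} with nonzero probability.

Enumerate traces; 24 have nonzero weight after conditioning:
  (Y=0, X=0, Z=0, W=3, U=1) weight 1/108
  (Y=0, X=0, Z=0, W=3, U=3) weight 1/108
  (Y=0, X=0, Z=1, W=3, U=0) weight 1/324
  (Y=0, X=0, Z=1, W=3, U=2) weight 1/324
  (Y=0, X=1, Z=0, W=3, U=1) weight 1/162
  (Y=0, X=1, Z=0, W=3, U=3) weight 1/162
  (Y=0, X=1, Z=1, W=3, U=0) weight 1/162
  (Y=0, X=1, Z=1, W=3, U=2) weight 1/162
  … 16 more
Group by U:
  weight(U=0) = 37/1296
  weight(U=1) = 71/1296
  weight(U=2) = 37/1296
  weight(U=3) = 71/1296
Total weight = 37/1296 + 71/1296 + 37/1296 + 71/1296 = 1/6
P(U=0 | obs) = 37/1296 / 1/6 = 37/216
P(U=1 | obs) = 71/1296 / 1/6 = 71/216
P(U=2 | obs) = 37/1296 / 1/6 = 37/216
P(U=3 | obs) = 71/1296 / 1/6 = 71/216

P(U=0) = 37/216, P(U=1) = 71/216, P(U=2) = 37/216, P(U=3) = 71/216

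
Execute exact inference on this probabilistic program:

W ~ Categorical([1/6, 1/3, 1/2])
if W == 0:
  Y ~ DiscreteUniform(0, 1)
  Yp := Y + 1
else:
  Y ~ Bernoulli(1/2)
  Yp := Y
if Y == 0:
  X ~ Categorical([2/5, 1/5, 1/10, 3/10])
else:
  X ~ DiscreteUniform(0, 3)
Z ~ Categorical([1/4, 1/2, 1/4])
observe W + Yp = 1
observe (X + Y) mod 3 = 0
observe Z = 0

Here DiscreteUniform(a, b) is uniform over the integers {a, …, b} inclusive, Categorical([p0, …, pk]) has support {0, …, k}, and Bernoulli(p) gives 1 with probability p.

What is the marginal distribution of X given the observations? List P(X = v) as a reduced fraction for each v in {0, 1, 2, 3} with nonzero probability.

Enumerate traces; 4 have nonzero weight after conditioning:
  (W=0, Y=0, X=0, Z=0) weight 1/120
  (W=0, Y=0, X=3, Z=0) weight 1/160
  (W=1, Y=0, X=0, Z=0) weight 1/60
  (W=1, Y=0, X=3, Z=0) weight 1/80
Group by X:
  weight(X=0) = 1/40
  weight(X=3) = 3/160
Total weight = 1/40 + 3/160 = 7/160
P(X=0 | obs) = 1/40 / 7/160 = 4/7
P(X=3 | obs) = 3/160 / 7/160 = 3/7

P(X=0) = 4/7, P(X=3) = 3/7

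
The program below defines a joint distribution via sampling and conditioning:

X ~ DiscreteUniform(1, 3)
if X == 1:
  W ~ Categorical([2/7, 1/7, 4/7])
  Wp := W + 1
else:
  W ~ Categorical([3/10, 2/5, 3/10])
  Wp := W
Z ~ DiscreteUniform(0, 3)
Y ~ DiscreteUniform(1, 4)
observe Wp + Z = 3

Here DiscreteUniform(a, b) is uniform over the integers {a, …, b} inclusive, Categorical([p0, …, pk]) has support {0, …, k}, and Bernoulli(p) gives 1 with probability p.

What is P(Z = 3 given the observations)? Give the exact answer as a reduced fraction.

P(Z = 3 | obs) = 1/5

Enumerate traces; 36 have nonzero weight after conditioning:
  (X=1, W=0, Z=2, Y=1) weight 1/168
  (X=1, W=0, Z=2, Y=2) weight 1/168
  (X=1, W=0, Z=2, Y=3) weight 1/168
  (X=1, W=0, Z=2, Y=4) weight 1/168
  (X=1, W=1, Z=1, Y=1) weight 1/336
  (X=1, W=1, Z=1, Y=2) weight 1/336
  (X=1, W=1, Z=1, Y=3) weight 1/336
  (X=1, W=1, Z=1, Y=4) weight 1/336
  (X=1, W=2, Z=0, Y=1) weight 1/84
  (X=2, W=0, Z=3, Y=1) weight 1/160
  … 26 more
Group by Z:
  weight(Z=0) = 1/21
  weight(Z=1) = 13/210
  weight(Z=2) = 19/210
  weight(Z=3) = 1/20
Total weight = 1/21 + 13/210 + 19/210 + 1/20 = 1/4
P(Z=0 | obs) = 1/21 / 1/4 = 4/21
P(Z=1 | obs) = 13/210 / 1/4 = 26/105
P(Z=2 | obs) = 19/210 / 1/4 = 38/105
P(Z=3 | obs) = 1/20 / 1/4 = 1/5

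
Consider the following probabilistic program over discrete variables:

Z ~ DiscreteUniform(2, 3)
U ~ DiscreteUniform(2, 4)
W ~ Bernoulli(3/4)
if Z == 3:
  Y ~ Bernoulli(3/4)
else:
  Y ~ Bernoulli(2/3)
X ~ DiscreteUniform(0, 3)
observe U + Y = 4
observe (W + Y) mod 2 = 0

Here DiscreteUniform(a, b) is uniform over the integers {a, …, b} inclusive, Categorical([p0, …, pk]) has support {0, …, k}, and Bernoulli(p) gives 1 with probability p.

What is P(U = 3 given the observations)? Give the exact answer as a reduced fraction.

Enumerate traces; 16 have nonzero weight after conditioning:
  (Z=2, U=3, W=1, Y=1, X=0) weight 1/48
  (Z=2, U=3, W=1, Y=1, X=1) weight 1/48
  (Z=2, U=3, W=1, Y=1, X=2) weight 1/48
  (Z=2, U=3, W=1, Y=1, X=3) weight 1/48
  (Z=2, U=4, W=0, Y=0, X=0) weight 1/288
  (Z=2, U=4, W=0, Y=0, X=1) weight 1/288
  (Z=2, U=4, W=0, Y=0, X=2) weight 1/288
  (Z=2, U=4, W=0, Y=0, X=3) weight 1/288
  … 8 more
Group by U:
  weight(U=3) = 17/96
  weight(U=4) = 7/288
Total weight = 17/96 + 7/288 = 29/144
P(U=3 | obs) = 17/96 / 29/144 = 51/58
P(U=4 | obs) = 7/288 / 29/144 = 7/58

P(U = 3 | obs) = 51/58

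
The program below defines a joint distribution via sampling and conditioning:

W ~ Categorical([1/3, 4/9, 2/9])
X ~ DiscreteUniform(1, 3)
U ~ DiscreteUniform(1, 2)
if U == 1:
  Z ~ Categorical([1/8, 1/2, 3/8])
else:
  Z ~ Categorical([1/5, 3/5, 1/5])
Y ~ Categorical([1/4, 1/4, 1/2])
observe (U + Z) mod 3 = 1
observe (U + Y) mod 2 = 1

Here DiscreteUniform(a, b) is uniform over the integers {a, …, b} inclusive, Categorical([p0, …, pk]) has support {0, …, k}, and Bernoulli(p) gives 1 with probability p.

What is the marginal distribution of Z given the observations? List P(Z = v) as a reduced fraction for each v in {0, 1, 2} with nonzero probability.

Enumerate traces; 27 have nonzero weight after conditioning:
  (W=0, X=1, U=1, Z=0, Y=0) weight 1/576
  (W=0, X=1, U=1, Z=0, Y=2) weight 1/288
  (W=0, X=1, U=2, Z=2, Y=1) weight 1/360
  (W=0, X=2, U=1, Z=0, Y=0) weight 1/576
  (W=0, X=2, U=1, Z=0, Y=2) weight 1/288
  (W=0, X=2, U=2, Z=2, Y=1) weight 1/360
  (W=0, X=3, U=1, Z=0, Y=0) weight 1/576
  (W=0, X=3, U=1, Z=0, Y=2) weight 1/288
  … 19 more
Group by Z:
  weight(Z=0) = 3/64
  weight(Z=2) = 1/40
Total weight = 3/64 + 1/40 = 23/320
P(Z=0 | obs) = 3/64 / 23/320 = 15/23
P(Z=2 | obs) = 1/40 / 23/320 = 8/23

P(Z=0) = 15/23, P(Z=2) = 8/23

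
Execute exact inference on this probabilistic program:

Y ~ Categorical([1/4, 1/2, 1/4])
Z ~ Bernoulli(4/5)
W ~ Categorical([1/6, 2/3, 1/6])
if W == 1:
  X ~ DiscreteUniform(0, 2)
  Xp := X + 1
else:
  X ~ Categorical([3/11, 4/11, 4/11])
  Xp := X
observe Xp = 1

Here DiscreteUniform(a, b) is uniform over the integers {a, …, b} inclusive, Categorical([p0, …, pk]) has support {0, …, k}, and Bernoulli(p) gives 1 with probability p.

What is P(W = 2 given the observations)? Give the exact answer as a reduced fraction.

P(W = 2 | obs) = 3/17

Enumerate traces; 18 have nonzero weight after conditioning:
  (Y=0, Z=0, W=0, X=1) weight 1/330
  (Y=0, Z=0, W=1, X=0) weight 1/90
  (Y=0, Z=0, W=2, X=1) weight 1/330
  (Y=0, Z=1, W=0, X=1) weight 2/165
  (Y=0, Z=1, W=1, X=0) weight 2/45
  (Y=0, Z=1, W=2, X=1) weight 2/165
  (Y=1, Z=0, W=0, X=1) weight 1/165
  (Y=1, Z=0, W=1, X=0) weight 1/45
  … 10 more
Group by W:
  weight(W=0) = 2/33
  weight(W=1) = 2/9
  weight(W=2) = 2/33
Total weight = 2/33 + 2/9 + 2/33 = 34/99
P(W=0 | obs) = 2/33 / 34/99 = 3/17
P(W=1 | obs) = 2/9 / 34/99 = 11/17
P(W=2 | obs) = 2/33 / 34/99 = 3/17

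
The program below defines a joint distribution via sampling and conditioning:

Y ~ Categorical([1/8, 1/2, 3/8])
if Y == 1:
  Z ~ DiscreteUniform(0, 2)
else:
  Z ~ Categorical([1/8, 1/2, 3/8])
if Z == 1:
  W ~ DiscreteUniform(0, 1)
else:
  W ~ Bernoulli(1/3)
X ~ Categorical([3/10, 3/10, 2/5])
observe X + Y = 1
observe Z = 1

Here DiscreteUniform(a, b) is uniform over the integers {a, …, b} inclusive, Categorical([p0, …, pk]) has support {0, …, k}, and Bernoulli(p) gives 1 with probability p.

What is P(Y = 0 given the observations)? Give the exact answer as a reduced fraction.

P(Y = 0 | obs) = 3/11

Enumerate traces; 4 have nonzero weight after conditioning:
  (Y=0, Z=1, W=0, X=1) weight 3/320
  (Y=0, Z=1, W=1, X=1) weight 3/320
  (Y=1, Z=1, W=0, X=0) weight 1/40
  (Y=1, Z=1, W=1, X=0) weight 1/40
Group by Y:
  weight(Y=0) = 3/160
  weight(Y=1) = 1/20
Total weight = 3/160 + 1/20 = 11/160
P(Y=0 | obs) = 3/160 / 11/160 = 3/11
P(Y=1 | obs) = 1/20 / 11/160 = 8/11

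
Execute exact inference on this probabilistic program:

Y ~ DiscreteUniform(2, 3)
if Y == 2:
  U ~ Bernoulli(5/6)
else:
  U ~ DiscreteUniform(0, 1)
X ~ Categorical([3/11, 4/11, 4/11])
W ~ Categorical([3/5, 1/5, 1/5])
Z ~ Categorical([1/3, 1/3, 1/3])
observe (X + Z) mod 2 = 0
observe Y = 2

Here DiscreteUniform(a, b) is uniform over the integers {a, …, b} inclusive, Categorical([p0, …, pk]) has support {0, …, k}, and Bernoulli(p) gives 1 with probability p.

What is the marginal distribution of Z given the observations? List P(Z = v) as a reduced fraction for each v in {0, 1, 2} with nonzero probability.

P(Z=0) = 7/18, P(Z=1) = 2/9, P(Z=2) = 7/18

Enumerate traces; 30 have nonzero weight after conditioning:
  (Y=2, U=0, X=0, W=0, Z=0) weight 1/220
  (Y=2, U=0, X=0, W=0, Z=2) weight 1/220
  (Y=2, U=0, X=0, W=1, Z=0) weight 1/660
  (Y=2, U=0, X=0, W=1, Z=2) weight 1/660
  (Y=2, U=0, X=0, W=2, Z=0) weight 1/660
  (Y=2, U=0, X=0, W=2, Z=2) weight 1/660
  (Y=2, U=0, X=1, W=0, Z=1) weight 1/165
  (Y=2, U=0, X=1, W=1, Z=1) weight 1/495
  … 22 more
Group by Z:
  weight(Z=0) = 7/66
  weight(Z=1) = 2/33
  weight(Z=2) = 7/66
Total weight = 7/66 + 2/33 + 7/66 = 3/11
P(Z=0 | obs) = 7/66 / 3/11 = 7/18
P(Z=1 | obs) = 2/33 / 3/11 = 2/9
P(Z=2 | obs) = 7/66 / 3/11 = 7/18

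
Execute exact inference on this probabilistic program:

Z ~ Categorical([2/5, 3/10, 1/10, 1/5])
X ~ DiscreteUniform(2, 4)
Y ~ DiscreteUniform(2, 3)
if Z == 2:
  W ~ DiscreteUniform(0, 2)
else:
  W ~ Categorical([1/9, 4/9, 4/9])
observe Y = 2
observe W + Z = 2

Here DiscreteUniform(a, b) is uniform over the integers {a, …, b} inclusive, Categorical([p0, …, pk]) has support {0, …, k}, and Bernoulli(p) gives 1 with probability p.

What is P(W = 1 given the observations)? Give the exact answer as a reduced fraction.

Enumerate traces; 9 have nonzero weight after conditioning:
  (Z=0, X=2, Y=2, W=2) weight 4/135
  (Z=0, X=3, Y=2, W=2) weight 4/135
  (Z=0, X=4, Y=2, W=2) weight 4/135
  (Z=1, X=2, Y=2, W=1) weight 1/45
  (Z=1, X=3, Y=2, W=1) weight 1/45
  (Z=1, X=4, Y=2, W=1) weight 1/45
  (Z=2, X=2, Y=2, W=0) weight 1/180
  (Z=2, X=3, Y=2, W=0) weight 1/180
  … 1 more
Group by W:
  weight(W=0) = 1/60
  weight(W=1) = 1/15
  weight(W=2) = 4/45
Total weight = 1/60 + 1/15 + 4/45 = 31/180
P(W=0 | obs) = 1/60 / 31/180 = 3/31
P(W=1 | obs) = 1/15 / 31/180 = 12/31
P(W=2 | obs) = 4/45 / 31/180 = 16/31

P(W = 1 | obs) = 12/31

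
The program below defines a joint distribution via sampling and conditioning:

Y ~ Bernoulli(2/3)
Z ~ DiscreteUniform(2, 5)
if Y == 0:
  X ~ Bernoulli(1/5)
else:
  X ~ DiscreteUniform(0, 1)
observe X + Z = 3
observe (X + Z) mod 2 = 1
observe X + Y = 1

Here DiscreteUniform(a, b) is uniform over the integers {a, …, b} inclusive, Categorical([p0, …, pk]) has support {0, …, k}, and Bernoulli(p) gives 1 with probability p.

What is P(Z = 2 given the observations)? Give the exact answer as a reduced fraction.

Enumerate traces; 2 have nonzero weight after conditioning:
  (Y=0, Z=2, X=1) weight 1/60
  (Y=1, Z=3, X=0) weight 1/12
Group by Z:
  weight(Z=2) = 1/60
  weight(Z=3) = 1/12
Total weight = 1/60 + 1/12 = 1/10
P(Z=2 | obs) = 1/60 / 1/10 = 1/6
P(Z=3 | obs) = 1/12 / 1/10 = 5/6

P(Z = 2 | obs) = 1/6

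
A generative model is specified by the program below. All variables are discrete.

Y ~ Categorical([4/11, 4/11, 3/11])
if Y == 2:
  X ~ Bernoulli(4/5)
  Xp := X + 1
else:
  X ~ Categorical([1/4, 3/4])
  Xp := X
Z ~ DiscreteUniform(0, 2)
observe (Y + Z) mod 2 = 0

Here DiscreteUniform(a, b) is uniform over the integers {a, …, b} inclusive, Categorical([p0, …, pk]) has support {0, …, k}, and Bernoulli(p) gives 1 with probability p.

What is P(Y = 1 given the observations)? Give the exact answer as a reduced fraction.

Enumerate traces; 10 have nonzero weight after conditioning:
  (Y=0, X=0, Z=0) weight 1/33
  (Y=0, X=0, Z=2) weight 1/33
  (Y=0, X=1, Z=0) weight 1/11
  (Y=0, X=1, Z=2) weight 1/11
  (Y=1, X=0, Z=1) weight 1/33
  (Y=1, X=1, Z=1) weight 1/11
  (Y=2, X=0, Z=0) weight 1/55
  (Y=2, X=0, Z=2) weight 1/55
  … 2 more
Group by Y:
  weight(Y=0) = 8/33
  weight(Y=1) = 4/33
  weight(Y=2) = 2/11
Total weight = 8/33 + 4/33 + 2/11 = 6/11
P(Y=0 | obs) = 8/33 / 6/11 = 4/9
P(Y=1 | obs) = 4/33 / 6/11 = 2/9
P(Y=2 | obs) = 2/11 / 6/11 = 1/3

P(Y = 1 | obs) = 2/9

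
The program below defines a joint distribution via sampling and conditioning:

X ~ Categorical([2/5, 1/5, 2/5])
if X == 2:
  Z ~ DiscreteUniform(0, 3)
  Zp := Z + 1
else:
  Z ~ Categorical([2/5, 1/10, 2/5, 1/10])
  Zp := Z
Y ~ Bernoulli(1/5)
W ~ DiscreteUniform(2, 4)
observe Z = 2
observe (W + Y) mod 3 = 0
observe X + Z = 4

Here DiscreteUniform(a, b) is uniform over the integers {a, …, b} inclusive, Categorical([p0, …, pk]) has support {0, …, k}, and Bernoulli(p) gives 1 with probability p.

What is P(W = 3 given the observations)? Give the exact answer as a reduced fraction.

P(W = 3 | obs) = 4/5

Enumerate traces; 2 have nonzero weight after conditioning:
  (X=2, Z=2, Y=0, W=3) weight 2/75
  (X=2, Z=2, Y=1, W=2) weight 1/150
Group by W:
  weight(W=2) = 1/150
  weight(W=3) = 2/75
Total weight = 1/150 + 2/75 = 1/30
P(W=2 | obs) = 1/150 / 1/30 = 1/5
P(W=3 | obs) = 2/75 / 1/30 = 4/5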